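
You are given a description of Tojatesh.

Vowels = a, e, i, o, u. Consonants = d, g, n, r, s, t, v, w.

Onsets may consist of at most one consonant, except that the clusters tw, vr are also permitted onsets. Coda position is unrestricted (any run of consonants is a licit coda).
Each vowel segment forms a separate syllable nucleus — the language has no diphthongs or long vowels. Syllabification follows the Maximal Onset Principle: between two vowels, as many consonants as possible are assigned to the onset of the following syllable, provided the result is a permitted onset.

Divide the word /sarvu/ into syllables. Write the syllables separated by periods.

sar.vu

Nuclei (vowels): a, u → 2 syllables.
V1 /a/ – V2 /u/: /rv/ — longest licit onset from the right is /v/, leaving /r/ as coda.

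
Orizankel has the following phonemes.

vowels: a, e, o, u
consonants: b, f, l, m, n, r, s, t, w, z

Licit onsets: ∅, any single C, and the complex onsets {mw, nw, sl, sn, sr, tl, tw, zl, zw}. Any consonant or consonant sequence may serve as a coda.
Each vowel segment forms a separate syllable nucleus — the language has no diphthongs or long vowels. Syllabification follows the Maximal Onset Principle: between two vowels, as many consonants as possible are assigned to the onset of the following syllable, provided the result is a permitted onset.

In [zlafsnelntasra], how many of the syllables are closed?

2

Vowels present: a, e, a, a; each is a nucleus, giving 4 syllables.
V1 /a/ – V2 /e/: cluster /fsn/ — the longest permitted-onset suffix is /sn/; onset = /sn/, preceding coda = /f/.
V2 /e/ – V3 /a/: cluster /lnt/ — the longest permitted-onset suffix is /t/; onset = /t/, preceding coda = /ln/.
V3 /a/ – V4 /a/: /sr/ — entire cluster is a permitted onset → onset /sr/, coda ∅.
Putting it together: zlaf.sneln.ta.sra.
Classifying each syllable: /zlaf/ (closed), /sneln/ (closed), /ta/ (open), /sra/ (open).
Closed syllables: 2.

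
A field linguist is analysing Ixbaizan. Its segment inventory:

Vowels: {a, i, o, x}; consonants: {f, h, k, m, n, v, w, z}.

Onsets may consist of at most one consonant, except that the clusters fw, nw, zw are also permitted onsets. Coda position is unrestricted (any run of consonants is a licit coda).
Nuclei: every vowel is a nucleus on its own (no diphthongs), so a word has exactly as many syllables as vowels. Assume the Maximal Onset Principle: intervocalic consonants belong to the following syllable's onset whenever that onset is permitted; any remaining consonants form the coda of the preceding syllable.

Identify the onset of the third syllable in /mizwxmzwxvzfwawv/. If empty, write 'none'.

Nuclei (vowels): i, x, x, a → 4 syllables.
/i…x/ gap (V1→V2): /zw/ — entire cluster is a permitted onset → onset /zw/, coda ∅.
/x…x/ gap (V2→V3): /mzw/ — longest licit onset from the right is /zw/, leaving /m/ as coda.
/x…a/ gap (V3→V4): /vzfw/; trying suffixes from longest down, /fw/ is the first permitted one, so coda /vz/ | onset /fw/.
Syllabification: mi.zwxm.zwxvz.fwawv.
Syllable 3 is /zwxvz/: onset /zw/, nucleus /x/, coda /vz/.

zw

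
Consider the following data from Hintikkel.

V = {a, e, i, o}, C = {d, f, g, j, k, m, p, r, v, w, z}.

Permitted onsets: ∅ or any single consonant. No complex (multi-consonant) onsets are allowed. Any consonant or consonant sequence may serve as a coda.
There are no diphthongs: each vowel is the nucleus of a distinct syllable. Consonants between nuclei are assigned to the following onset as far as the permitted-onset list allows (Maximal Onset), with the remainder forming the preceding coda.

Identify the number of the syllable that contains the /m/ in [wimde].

1

Nuclei (vowels): i, e → 2 syllables.
V1 /i/ – V2 /e/: /md/ splits as /m/ + /d/ (/d/ is the longest suffix that is a licit onset).
Result: wim.de.
The /m/ is in the coda of syllable 1 (/wim/).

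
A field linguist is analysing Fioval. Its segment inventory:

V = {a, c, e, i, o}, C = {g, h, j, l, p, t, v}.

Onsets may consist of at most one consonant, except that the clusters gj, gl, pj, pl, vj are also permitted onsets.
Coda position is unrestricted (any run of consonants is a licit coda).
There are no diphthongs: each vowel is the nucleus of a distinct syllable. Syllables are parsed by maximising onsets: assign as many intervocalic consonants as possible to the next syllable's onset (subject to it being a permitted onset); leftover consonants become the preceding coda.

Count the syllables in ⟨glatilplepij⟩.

4

Vowels present: a, i, e, i; each is a nucleus, giving 4 syllables.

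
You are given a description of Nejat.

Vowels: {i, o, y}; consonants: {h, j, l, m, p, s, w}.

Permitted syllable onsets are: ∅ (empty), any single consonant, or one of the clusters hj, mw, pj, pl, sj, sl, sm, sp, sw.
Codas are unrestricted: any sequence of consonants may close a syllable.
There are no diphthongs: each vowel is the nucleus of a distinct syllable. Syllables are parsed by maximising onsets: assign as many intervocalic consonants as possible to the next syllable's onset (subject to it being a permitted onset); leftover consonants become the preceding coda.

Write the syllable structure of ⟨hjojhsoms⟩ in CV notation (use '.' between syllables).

CCVCC.CVCC

The vowels are o, o — 2 nuclei, so 2 syllables.
Between /o/ (V1) and /o/ (V2): /jhs/ — longest licit onset from the right is /s/, leaving /jh/ as coda.
So the parse is hjojh.soms.
Mapping each syllable to C/V: /hjojh/ → CCVCC, /soms/ → CVCC.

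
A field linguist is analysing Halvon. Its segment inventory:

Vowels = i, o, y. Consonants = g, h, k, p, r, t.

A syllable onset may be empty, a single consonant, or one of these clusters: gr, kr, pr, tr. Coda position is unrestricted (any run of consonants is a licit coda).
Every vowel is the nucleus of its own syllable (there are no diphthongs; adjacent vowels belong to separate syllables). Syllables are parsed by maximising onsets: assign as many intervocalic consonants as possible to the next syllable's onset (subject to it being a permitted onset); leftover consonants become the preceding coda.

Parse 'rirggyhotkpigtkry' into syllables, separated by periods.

The vowels are i, y, o, i, y — 5 nuclei, so 5 syllables.
/i…y/ gap (V1→V2): /rgg/ — longest licit onset from the right is /g/, leaving /rg/ as coda.
/y…o/ gap (V2→V3): /h/ → onset of the next syllable (single consonants are always licit onsets).
/o…i/ gap (V3→V4): /tkp/; trying suffixes from longest down, /p/ is the first permitted one, so coda /tk/ | onset /p/.
/i…y/ gap (V4→V5): /gtkr/; trying suffixes from longest down, /kr/ is the first permitted one, so coda /gt/ | onset /kr/.

rirg.gy.hotk.pigt.kry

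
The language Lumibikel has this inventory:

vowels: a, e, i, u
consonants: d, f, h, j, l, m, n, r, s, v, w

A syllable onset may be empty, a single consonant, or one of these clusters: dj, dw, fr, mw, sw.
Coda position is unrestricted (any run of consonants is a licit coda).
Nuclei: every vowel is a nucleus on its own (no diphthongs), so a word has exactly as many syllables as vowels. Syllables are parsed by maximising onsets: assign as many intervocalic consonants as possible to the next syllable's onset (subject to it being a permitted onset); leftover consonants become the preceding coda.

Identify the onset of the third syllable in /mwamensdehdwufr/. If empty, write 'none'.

d

Nuclei (vowels): a, e, e, u → 4 syllables.
σ1/σ2 boundary: /m/ → onset of the next syllable (single consonants are always licit onsets).
σ2/σ3 boundary: /nsd/ splits as /ns/ + /d/ (/d/ is the longest suffix that is a licit onset).
σ3/σ4 boundary: /hdw/; trying suffixes from longest down, /dw/ is the first permitted one, so coda /h/ | onset /dw/.
Putting it together: mwa.mens.deh.dwufr.
Syllable 3 is /deh/: onset /d/, nucleus /e/, coda /h/.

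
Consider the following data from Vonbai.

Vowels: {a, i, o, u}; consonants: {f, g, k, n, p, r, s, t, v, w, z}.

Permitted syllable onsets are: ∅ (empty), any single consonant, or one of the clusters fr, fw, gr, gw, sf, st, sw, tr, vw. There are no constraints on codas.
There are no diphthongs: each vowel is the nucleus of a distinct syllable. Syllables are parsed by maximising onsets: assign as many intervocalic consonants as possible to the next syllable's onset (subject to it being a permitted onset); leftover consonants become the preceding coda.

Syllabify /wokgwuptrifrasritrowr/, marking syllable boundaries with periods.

The vowels are o, u, i, a, i, o — 6 nuclei, so 6 syllables.
σ1/σ2 boundary: cluster /kgw/ — the longest permitted-onset suffix is /gw/; onset = /gw/, preceding coda = /k/.
σ2/σ3 boundary: /ptr/ — longest licit onset from the right is /tr/, leaving /p/ as coda.
σ3/σ4 boundary: cluster /fr/ — /fr/ is itself a permitted onset, so the whole cluster goes right; preceding coda = ∅.
σ4/σ5 boundary: /sr/; trying suffixes from longest down, /r/ is the first permitted one, so coda /s/ | onset /r/.
σ5/σ6 boundary: /tr/ is a licit onset in full, so it all attaches to the next syllable.

wok.gwup.tri.fras.ri.trowr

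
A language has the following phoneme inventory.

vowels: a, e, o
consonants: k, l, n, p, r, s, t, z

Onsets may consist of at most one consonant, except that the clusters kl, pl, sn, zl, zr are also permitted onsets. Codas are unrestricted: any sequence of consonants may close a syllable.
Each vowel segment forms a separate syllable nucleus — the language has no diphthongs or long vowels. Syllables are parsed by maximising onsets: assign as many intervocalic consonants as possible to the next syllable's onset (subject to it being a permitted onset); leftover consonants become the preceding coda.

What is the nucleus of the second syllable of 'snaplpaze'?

a

Vowels present: a, a, e; each is a nucleus, giving 3 syllables.
The second nucleus (vowel 2 from the left) is /a/.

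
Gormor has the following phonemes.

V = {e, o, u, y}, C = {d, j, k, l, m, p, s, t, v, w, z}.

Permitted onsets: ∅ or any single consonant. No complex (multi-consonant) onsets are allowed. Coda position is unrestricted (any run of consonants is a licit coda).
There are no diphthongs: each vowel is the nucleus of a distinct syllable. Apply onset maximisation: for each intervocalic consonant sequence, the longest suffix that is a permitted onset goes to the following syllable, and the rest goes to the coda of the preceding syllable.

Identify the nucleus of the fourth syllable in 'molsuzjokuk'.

Vowels present: o, u, o, u; each is a nucleus, giving 4 syllables.
The fourth nucleus (vowel 4 from the left) is /u/.

u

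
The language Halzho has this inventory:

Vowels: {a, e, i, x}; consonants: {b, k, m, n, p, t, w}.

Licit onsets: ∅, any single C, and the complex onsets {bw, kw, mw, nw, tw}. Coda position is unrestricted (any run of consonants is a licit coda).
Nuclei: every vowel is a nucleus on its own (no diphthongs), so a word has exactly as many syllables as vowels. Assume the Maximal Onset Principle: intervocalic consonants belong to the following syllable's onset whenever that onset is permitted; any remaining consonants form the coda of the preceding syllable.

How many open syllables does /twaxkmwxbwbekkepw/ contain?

1

Vowels present: a, x, x, e, e; each is a nucleus, giving 5 syllables.
/a…x/ gap (V1→V2): nothing intervenes; syllable break is V.V.
/x…x/ gap (V2→V3): /kmw/ splits as /k/ + /mw/ (/mw/ is the longest suffix that is a licit onset).
/x…e/ gap (V3→V4): /bwb/; trying suffixes from longest down, /b/ is the first permitted one, so coda /bw/ | onset /b/.
/e…e/ gap (V4→V5): /kk/; trying suffixes from longest down, /k/ is the first permitted one, so coda /k/ | onset /k/.
So the parse is twa.xk.mwxbw.bek.kepw.
Classifying each syllable: /twa/ (open), /xk/ (closed), /mwxbw/ (closed), /bek/ (closed), /kepw/ (closed).
Open syllables: 1.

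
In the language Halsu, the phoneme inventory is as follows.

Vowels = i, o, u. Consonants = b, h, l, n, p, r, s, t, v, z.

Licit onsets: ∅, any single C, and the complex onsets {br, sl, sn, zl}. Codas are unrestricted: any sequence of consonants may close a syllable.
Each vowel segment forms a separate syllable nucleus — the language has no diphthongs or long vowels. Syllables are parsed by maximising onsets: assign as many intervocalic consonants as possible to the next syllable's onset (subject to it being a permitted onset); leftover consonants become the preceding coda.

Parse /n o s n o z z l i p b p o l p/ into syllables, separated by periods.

Vowels present: o, o, i, o; each is a nucleus, giving 4 syllables.
V1 /o/ – V2 /o/: /sn/ — entire cluster is a permitted onset → onset /sn/, coda ∅.
V2 /o/ – V3 /i/: cluster /zzl/ — the longest permitted-onset suffix is /zl/; onset = /zl/, preceding coda = /z/.
V3 /i/ – V4 /o/: cluster /pbp/ — the longest permitted-onset suffix is /p/; onset = /p/, preceding coda = /pb/.

no.snoz.zlipb.polp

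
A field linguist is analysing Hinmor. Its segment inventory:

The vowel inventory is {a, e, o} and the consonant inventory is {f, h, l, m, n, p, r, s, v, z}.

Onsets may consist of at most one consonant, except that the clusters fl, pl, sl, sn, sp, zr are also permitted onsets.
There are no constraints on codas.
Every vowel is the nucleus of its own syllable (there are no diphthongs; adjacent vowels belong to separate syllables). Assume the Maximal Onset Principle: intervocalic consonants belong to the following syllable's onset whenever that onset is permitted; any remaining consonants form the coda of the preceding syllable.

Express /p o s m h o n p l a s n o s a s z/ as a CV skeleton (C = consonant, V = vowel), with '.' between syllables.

The vowels are o, o, a, o, a — 5 nuclei, so 5 syllables.
σ1/σ2 boundary: /smh/ — longest licit onset from the right is /h/, leaving /sm/ as coda.
σ2/σ3 boundary: /npl/ splits as /n/ + /pl/ (/pl/ is the longest suffix that is a licit onset).
σ3/σ4 boundary: cluster /sn/ — /sn/ is itself a permitted onset, so the whole cluster goes right; preceding coda = ∅.
σ4/σ5 boundary: /s/ is a single consonant, so it becomes the next onset.
So the parse is posm.hon.pla.sno.sasz.
Mapping each syllable to C/V: /posm/ → CVCC, /hon/ → CVC, /pla/ → CCV, /sno/ → CCV, /sasz/ → CVCC.

CVCC.CVC.CCV.CCV.CVCC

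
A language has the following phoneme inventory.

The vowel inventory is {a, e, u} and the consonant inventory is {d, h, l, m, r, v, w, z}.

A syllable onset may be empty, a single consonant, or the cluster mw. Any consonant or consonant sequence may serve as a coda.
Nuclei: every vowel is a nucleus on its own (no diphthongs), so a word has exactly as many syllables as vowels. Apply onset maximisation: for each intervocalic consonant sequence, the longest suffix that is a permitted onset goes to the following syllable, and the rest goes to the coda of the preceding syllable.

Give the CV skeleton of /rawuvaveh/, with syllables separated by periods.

The vowels are a, u, a, e — 4 nuclei, so 4 syllables.
/a…u/ gap (V1→V2): /w/ is a single consonant, so it becomes the next onset.
/u…a/ gap (V2→V3): /v/ → onset of the next syllable (single consonants are always licit onsets).
/a…e/ gap (V3→V4): /v/ → onset of the next syllable (single consonants are always licit onsets).
So the parse is ra.wu.va.veh.
Mapping each syllable to C/V: /ra/ → CV, /wu/ → CV, /va/ → CV, /veh/ → CVC.

CV.CV.CV.CVC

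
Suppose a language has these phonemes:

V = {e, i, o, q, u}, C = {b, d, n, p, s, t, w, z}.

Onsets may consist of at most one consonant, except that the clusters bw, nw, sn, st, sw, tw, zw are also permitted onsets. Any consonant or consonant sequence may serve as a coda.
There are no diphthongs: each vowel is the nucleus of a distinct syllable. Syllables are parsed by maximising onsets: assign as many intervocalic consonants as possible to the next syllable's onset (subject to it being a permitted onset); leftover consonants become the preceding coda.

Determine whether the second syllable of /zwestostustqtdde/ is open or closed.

open

The vowels are e, o, u, q, e — 5 nuclei, so 5 syllables.
V1 /e/ – V2 /o/: cluster /st/ — /st/ is itself a permitted onset, so the whole cluster goes right; preceding coda = ∅.
V2 /o/ – V3 /u/: /st/ is a licit onset in full, so it all attaches to the next syllable.
V3 /u/ – V4 /q/: cluster /st/ — /st/ is itself a permitted onset, so the whole cluster goes right; preceding coda = ∅.
V4 /q/ – V5 /e/: cluster /tdd/ — the longest permitted-onset suffix is /d/; onset = /d/, preceding coda = /td/.
So the parse is zwe.sto.stu.stqtd.de.
Syllable 2 is /sto/; it ends in its nucleus with no coda, so it is open.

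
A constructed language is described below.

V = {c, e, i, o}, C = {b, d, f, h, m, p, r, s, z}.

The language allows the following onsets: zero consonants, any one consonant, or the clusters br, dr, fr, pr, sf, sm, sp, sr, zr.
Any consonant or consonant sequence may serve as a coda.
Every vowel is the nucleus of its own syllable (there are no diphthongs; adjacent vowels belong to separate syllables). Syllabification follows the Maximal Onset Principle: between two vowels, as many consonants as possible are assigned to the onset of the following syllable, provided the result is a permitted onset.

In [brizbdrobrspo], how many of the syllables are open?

The vowels are i, o, o — 3 nuclei, so 3 syllables.
/i…o/ gap (V1→V2): /zbdr/ — longest licit onset from the right is /dr/, leaving /zb/ as coda.
/o…o/ gap (V2→V3): /brsp/ splits as /br/ + /sp/ (/sp/ is the longest suffix that is a licit onset).
So the parse is brizb.drobr.spo.
Classifying each syllable: /brizb/ (closed), /drobr/ (closed), /spo/ (open).
Open syllables: 1.

1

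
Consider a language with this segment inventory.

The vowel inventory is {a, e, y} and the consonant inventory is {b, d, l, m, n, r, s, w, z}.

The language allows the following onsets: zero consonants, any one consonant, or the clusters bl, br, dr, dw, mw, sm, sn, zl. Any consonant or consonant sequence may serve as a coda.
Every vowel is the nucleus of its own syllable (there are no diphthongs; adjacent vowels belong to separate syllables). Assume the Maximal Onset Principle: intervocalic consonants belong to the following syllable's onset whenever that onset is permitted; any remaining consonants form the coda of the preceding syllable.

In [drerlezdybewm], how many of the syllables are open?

1

The vowels are e, e, y, e — 4 nuclei, so 4 syllables.
V1 /e/ – V2 /e/: /rl/ — longest licit onset from the right is /l/, leaving /r/ as coda.
V2 /e/ – V3 /y/: /zd/ — longest licit onset from the right is /d/, leaving /z/ as coda.
V3 /y/ – V4 /e/: just /b/ — single C goes to the following onset.
Result: drer.lez.dy.bewm.
Classifying each syllable: /drer/ (closed), /lez/ (closed), /dy/ (open), /bewm/ (closed).
Open syllables: 1.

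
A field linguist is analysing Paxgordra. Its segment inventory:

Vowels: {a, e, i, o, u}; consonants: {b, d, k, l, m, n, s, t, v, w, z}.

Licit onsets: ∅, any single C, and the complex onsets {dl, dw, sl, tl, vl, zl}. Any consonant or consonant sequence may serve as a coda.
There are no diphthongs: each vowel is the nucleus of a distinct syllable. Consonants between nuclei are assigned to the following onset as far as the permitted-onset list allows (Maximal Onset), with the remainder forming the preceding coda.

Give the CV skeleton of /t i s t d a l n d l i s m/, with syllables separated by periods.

Vowels present: i, a, i; each is a nucleus, giving 3 syllables.
V1 /i/ – V2 /a/: /std/; trying suffixes from longest down, /d/ is the first permitted one, so coda /st/ | onset /d/.
V2 /a/ – V3 /i/: cluster /lndl/ — the longest permitted-onset suffix is /dl/; onset = /dl/, preceding coda = /ln/.
Putting it together: tist.daln.dlism.
Mapping each syllable to C/V: /tist/ → CVCC, /daln/ → CVCC, /dlism/ → CCVCC.

CVCC.CVCC.CCVCC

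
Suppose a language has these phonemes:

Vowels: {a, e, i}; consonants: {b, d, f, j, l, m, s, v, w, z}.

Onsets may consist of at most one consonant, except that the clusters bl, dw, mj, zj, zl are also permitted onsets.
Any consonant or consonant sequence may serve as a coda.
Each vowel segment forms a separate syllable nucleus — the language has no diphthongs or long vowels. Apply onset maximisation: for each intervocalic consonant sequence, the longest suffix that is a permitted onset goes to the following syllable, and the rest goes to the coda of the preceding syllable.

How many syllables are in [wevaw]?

The vowels are e, a — 2 nuclei, so 2 syllables.

2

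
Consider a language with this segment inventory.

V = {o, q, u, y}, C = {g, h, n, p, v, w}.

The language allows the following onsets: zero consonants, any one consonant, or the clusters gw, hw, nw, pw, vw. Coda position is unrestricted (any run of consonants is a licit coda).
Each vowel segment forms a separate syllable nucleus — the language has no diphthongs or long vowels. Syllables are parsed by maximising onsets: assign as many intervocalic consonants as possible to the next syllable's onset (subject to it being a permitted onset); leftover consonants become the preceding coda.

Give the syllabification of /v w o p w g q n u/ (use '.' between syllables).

vwopw.gq.nu

Vowels present: o, q, u; each is a nucleus, giving 3 syllables.
/o…q/ gap (V1→V2): cluster /pwg/ — the longest permitted-onset suffix is /g/; onset = /g/, preceding coda = /pw/.
/q…u/ gap (V2→V3): /n/ → onset of the next syllable (single consonants are always licit onsets).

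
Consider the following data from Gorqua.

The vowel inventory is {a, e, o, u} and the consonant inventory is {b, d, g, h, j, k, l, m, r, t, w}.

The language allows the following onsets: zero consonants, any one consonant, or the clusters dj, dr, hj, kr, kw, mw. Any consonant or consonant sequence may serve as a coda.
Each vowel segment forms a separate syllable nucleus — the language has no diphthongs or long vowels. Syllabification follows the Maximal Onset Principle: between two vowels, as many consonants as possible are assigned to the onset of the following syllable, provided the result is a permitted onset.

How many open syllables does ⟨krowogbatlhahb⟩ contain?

1

The vowels are o, o, a, a — 4 nuclei, so 4 syllables.
Between /o/ (V1) and /o/ (V2): /w/ is a single consonant, so it becomes the next onset.
Between /o/ (V2) and /a/ (V3): /gb/ — longest licit onset from the right is /b/, leaving /g/ as coda.
Between /a/ (V3) and /a/ (V4): /tlh/ — longest licit onset from the right is /h/, leaving /tl/ as coda.
Result: kro.wog.batl.hahb.
Classifying each syllable: /kro/ (open), /wog/ (closed), /batl/ (closed), /hahb/ (closed).
Open syllables: 1.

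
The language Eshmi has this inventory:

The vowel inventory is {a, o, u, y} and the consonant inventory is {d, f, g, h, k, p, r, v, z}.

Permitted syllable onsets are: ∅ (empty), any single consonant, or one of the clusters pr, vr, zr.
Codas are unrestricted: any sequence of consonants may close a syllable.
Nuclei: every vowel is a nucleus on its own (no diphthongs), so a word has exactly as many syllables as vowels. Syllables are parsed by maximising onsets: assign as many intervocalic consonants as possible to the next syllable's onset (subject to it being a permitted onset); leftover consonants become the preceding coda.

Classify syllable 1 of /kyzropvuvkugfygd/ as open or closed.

open

Vowels present: y, o, u, u, y; each is a nucleus, giving 5 syllables.
/y…o/ gap (V1→V2): /zr/ is a licit onset in full, so it all attaches to the next syllable.
/o…u/ gap (V2→V3): cluster /pv/ — the longest permitted-onset suffix is /v/; onset = /v/, preceding coda = /p/.
/u…u/ gap (V3→V4): /vk/ splits as /v/ + /k/ (/k/ is the longest suffix that is a licit onset).
/u…y/ gap (V4→V5): cluster /gf/ — the longest permitted-onset suffix is /f/; onset = /f/, preceding coda = /g/.
Syllabification: ky.zrop.vuv.kug.fygd.
Syllable 1 is /ky/; it ends in its nucleus with no coda, so it is open.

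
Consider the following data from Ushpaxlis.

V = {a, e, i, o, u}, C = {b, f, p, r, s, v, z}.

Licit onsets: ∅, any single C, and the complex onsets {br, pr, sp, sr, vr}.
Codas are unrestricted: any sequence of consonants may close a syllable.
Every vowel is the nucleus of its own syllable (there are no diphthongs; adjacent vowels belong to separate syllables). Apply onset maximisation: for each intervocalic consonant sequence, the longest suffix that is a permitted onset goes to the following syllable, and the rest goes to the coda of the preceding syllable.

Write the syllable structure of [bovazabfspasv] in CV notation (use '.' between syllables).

CV.CV.CVCC.CCVCC

Vowels present: o, a, a, a; each is a nucleus, giving 4 syllables.
/o…a/ gap (V1→V2): /v/ → onset of the next syllable (single consonants are always licit onsets).
/a…a/ gap (V2→V3): just /z/ — single C goes to the following onset.
/a…a/ gap (V3→V4): cluster /bfsp/ — the longest permitted-onset suffix is /sp/; onset = /sp/, preceding coda = /bf/.
Syllabification: bo.va.zabf.spasv.
Mapping each syllable to C/V: /bo/ → CV, /va/ → CV, /zabf/ → CVCC, /spasv/ → CCVCC.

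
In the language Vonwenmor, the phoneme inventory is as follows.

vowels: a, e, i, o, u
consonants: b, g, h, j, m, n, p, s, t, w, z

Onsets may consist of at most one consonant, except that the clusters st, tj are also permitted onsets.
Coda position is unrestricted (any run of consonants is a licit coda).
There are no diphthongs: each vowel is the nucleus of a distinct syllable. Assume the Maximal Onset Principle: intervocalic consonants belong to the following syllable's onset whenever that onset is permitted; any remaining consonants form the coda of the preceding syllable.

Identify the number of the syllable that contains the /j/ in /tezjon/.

Vowels present: e, o; each is a nucleus, giving 2 syllables.
Between /e/ (V1) and /o/ (V2): /zj/; trying suffixes from longest down, /j/ is the first permitted one, so coda /z/ | onset /j/.
Putting it together: tez.jon.
The /j/ is in the onset of syllable 2 (/jon/).

2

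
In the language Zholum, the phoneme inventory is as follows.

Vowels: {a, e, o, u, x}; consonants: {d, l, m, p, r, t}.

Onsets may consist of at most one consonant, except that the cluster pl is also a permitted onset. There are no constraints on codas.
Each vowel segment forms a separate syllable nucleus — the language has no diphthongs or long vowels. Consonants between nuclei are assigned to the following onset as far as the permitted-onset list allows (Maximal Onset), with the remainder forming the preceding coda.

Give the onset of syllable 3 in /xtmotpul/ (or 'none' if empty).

p

Nuclei (vowels): x, o, u → 3 syllables.
Between /x/ (V1) and /o/ (V2): cluster /tm/ — the longest permitted-onset suffix is /m/; onset = /m/, preceding coda = /t/.
Between /o/ (V2) and /u/ (V3): /tp/; trying suffixes from longest down, /p/ is the first permitted one, so coda /t/ | onset /p/.
So the parse is xt.mot.pul.
Syllable 3 is /pul/: onset /p/, nucleus /u/, coda /l/.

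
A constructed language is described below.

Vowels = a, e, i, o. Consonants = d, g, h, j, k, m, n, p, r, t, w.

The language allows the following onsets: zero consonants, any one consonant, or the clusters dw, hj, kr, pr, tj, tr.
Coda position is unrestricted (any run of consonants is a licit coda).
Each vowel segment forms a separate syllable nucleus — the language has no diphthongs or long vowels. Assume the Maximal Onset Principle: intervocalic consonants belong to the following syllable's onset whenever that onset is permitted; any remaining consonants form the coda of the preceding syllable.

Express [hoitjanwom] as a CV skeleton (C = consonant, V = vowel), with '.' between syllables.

CV.V.CCVC.CVC

The vowels are o, i, a, o — 4 nuclei, so 4 syllables.
/o…i/ gap (V1→V2): hiatus — the boundary sits between the two vowels.
/i…a/ gap (V2→V3): /tj/ — entire cluster is a permitted onset → onset /tj/, coda ∅.
/a…o/ gap (V3→V4): cluster /nw/ — the longest permitted-onset suffix is /w/; onset = /w/, preceding coda = /n/.
Putting it together: ho.i.tjan.wom.
Mapping each syllable to C/V: /ho/ → CV, /i/ → V, /tjan/ → CCVC, /wom/ → CVC.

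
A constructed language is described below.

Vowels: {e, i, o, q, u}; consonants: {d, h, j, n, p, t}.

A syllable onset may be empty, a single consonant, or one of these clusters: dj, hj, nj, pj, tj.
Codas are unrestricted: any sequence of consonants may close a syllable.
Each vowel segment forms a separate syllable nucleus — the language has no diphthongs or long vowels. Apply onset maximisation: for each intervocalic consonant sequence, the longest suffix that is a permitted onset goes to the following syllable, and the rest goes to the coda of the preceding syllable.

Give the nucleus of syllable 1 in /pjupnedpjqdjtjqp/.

u

Nuclei (vowels): u, e, q, q → 4 syllables.
The first nucleus (vowel 1 from the left) is /u/.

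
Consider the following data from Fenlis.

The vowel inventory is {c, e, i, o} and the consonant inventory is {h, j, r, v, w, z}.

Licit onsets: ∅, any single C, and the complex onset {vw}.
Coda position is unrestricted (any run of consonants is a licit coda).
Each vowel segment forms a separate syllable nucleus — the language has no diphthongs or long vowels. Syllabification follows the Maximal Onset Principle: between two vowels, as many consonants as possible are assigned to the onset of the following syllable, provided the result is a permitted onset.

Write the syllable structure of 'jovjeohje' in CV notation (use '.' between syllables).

The vowels are o, e, o, e — 4 nuclei, so 4 syllables.
Between /o/ (V1) and /e/ (V2): cluster /vj/ — the longest permitted-onset suffix is /j/; onset = /j/, preceding coda = /v/.
Between /e/ (V2) and /o/ (V3): no consonants, so the boundary falls immediately after /e/.
Between /o/ (V3) and /e/ (V4): /hj/ — longest licit onset from the right is /j/, leaving /h/ as coda.
So the parse is jov.je.oh.je.
Mapping each syllable to C/V: /jov/ → CVC, /je/ → CV, /oh/ → VC, /je/ → CV.

CVC.CV.VC.CV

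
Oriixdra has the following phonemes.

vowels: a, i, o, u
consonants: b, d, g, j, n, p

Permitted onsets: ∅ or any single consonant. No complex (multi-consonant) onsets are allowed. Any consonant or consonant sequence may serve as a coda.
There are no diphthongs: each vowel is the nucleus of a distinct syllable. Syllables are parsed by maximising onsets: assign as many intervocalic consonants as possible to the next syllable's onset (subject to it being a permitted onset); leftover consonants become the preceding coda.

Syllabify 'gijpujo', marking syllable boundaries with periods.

gij.pu.jo

Vowels present: i, u, o; each is a nucleus, giving 3 syllables.
/i…u/ gap (V1→V2): cluster /jp/ — the longest permitted-onset suffix is /p/; onset = /p/, preceding coda = /j/.
/u…o/ gap (V2→V3): /j/ → onset of the next syllable (single consonants are always licit onsets).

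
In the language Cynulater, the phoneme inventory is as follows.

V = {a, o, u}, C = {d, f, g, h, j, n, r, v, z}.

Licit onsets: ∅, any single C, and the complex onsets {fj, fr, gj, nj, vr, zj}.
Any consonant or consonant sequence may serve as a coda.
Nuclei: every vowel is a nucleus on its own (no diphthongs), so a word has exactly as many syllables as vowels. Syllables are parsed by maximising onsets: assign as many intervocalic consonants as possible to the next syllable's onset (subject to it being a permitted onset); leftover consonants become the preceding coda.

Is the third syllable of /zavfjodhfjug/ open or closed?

The vowels are a, o, u — 3 nuclei, so 3 syllables.
/a…o/ gap (V1→V2): /vfj/; trying suffixes from longest down, /fj/ is the first permitted one, so coda /v/ | onset /fj/.
/o…u/ gap (V2→V3): cluster /dhfj/ — the longest permitted-onset suffix is /fj/; onset = /fj/, preceding coda = /dh/.
Putting it together: zav.fjodh.fjug.
Syllable 3 is /fjug/ with coda /g/, so it is closed.

closed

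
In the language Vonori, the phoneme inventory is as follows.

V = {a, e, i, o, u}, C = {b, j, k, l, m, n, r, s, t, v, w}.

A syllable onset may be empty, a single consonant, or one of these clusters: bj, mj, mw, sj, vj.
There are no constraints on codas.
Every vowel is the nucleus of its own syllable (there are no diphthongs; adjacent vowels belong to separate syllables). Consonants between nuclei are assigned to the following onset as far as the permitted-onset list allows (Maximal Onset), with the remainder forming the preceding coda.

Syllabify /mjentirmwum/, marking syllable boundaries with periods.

mjen.tir.mwum

Nuclei (vowels): e, i, u → 3 syllables.
/e…i/ gap (V1→V2): /nt/ — longest licit onset from the right is /t/, leaving /n/ as coda.
/i…u/ gap (V2→V3): /rmw/ splits as /r/ + /mw/ (/mw/ is the longest suffix that is a licit onset).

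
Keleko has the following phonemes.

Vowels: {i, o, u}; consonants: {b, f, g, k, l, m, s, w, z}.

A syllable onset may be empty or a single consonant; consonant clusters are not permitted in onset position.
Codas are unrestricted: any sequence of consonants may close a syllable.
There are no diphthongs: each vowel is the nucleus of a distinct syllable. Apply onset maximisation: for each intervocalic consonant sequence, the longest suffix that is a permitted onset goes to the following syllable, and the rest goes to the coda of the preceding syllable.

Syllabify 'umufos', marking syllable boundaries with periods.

u.mu.fos

Vowels present: u, u, o; each is a nucleus, giving 3 syllables.
/u…u/ gap (V1→V2): just /m/ — single C goes to the following onset.
/u…o/ gap (V2→V3): just /f/ — single C goes to the following onset.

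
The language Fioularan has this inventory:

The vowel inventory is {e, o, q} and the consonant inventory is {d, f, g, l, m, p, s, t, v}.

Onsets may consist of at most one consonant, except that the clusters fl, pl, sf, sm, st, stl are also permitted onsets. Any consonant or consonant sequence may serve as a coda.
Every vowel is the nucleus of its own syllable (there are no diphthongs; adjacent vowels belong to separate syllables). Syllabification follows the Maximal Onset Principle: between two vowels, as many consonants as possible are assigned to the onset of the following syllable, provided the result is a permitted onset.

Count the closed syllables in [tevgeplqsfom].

2

Nuclei (vowels): e, e, q, o → 4 syllables.
σ1/σ2 boundary: /vg/ — longest licit onset from the right is /g/, leaving /v/ as coda.
σ2/σ3 boundary: /pl/ — entire cluster is a permitted onset → onset /pl/, coda ∅.
σ3/σ4 boundary: cluster /sf/ — /sf/ is itself a permitted onset, so the whole cluster goes right; preceding coda = ∅.
Syllabification: tev.ge.plq.sfom.
Classifying each syllable: /tev/ (closed), /ge/ (open), /plq/ (open), /sfom/ (closed).
Closed syllables: 2.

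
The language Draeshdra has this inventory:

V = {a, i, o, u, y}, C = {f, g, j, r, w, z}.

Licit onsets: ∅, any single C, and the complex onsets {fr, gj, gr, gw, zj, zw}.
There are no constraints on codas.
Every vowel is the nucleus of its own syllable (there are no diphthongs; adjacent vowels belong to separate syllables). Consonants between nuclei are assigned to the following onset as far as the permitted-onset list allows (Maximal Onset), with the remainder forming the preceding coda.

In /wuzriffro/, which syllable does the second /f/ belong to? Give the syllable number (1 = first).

3

Vowels present: u, i, o; each is a nucleus, giving 3 syllables.
Between /u/ (V1) and /i/ (V2): cluster /zr/ — the longest permitted-onset suffix is /r/; onset = /r/, preceding coda = /z/.
Between /i/ (V2) and /o/ (V3): /ffr/ — longest licit onset from the right is /fr/, leaving /f/ as coda.
So the parse is wuz.rif.fro.
The second /f/ is in the onset of syllable 3 (/fro/).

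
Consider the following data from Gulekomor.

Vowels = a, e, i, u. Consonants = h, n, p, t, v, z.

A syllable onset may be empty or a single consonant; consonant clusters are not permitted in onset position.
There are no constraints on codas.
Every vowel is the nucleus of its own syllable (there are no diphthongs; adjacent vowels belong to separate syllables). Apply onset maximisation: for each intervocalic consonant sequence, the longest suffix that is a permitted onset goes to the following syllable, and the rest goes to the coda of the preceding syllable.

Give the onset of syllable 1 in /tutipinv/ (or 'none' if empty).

t

Nuclei (vowels): u, i, i → 3 syllables.
σ1/σ2 boundary: /t/ → onset of the next syllable (single consonants are always licit onsets).
σ2/σ3 boundary: /p/ → onset of the next syllable (single consonants are always licit onsets).
Syllabification: tu.ti.pinv.
Syllable 1 is /tu/: onset /t/, nucleus /u/, coda ∅.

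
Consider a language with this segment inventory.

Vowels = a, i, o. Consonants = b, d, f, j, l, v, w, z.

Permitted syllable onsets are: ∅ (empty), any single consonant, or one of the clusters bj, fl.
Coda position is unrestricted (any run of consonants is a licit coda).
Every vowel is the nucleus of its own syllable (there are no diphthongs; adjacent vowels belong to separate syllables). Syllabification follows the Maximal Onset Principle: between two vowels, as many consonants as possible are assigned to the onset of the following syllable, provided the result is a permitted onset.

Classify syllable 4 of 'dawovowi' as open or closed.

Nuclei (vowels): a, o, o, i → 4 syllables.
V1 /a/ – V2 /o/: /w/ is a single consonant, so it becomes the next onset.
V2 /o/ – V3 /o/: /v/ → onset of the next syllable (single consonants are always licit onsets).
V3 /o/ – V4 /i/: /w/ is a single consonant, so it becomes the next onset.
Result: da.wo.vo.wi.
Syllable 4 is /wi/; it ends in its nucleus with no coda, so it is open.

open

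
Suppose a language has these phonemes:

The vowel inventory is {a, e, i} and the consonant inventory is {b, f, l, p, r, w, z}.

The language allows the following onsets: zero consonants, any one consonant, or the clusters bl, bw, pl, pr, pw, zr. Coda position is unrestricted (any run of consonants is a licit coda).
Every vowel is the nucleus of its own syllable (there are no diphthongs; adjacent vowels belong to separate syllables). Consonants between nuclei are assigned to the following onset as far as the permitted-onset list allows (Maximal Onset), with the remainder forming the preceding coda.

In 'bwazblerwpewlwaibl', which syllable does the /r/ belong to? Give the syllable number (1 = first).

2

Nuclei (vowels): a, e, e, a, i → 5 syllables.
/a…e/ gap (V1→V2): /zbl/ splits as /z/ + /bl/ (/bl/ is the longest suffix that is a licit onset).
/e…e/ gap (V2→V3): /rwp/ — longest licit onset from the right is /p/, leaving /rw/ as coda.
/e…a/ gap (V3→V4): /wlw/ — longest licit onset from the right is /w/, leaving /wl/ as coda.
/a…i/ gap (V4→V5): no consonants, so the boundary falls immediately after /a/.
Result: bwaz.blerw.pewl.wa.ibl.
The /r/ is in the coda of syllable 2 (/blerw/).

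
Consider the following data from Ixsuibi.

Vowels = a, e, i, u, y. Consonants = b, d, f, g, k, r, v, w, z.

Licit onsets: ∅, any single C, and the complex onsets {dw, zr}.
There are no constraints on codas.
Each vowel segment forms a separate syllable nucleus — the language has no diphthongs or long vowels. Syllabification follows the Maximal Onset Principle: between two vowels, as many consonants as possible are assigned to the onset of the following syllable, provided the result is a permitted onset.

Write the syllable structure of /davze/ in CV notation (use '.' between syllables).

CVC.CV

Nuclei (vowels): a, e → 2 syllables.
Between /a/ (V1) and /e/ (V2): /vz/; trying suffixes from longest down, /z/ is the first permitted one, so coda /v/ | onset /z/.
Syllabification: dav.ze.
Mapping each syllable to C/V: /dav/ → CVC, /ze/ → CV.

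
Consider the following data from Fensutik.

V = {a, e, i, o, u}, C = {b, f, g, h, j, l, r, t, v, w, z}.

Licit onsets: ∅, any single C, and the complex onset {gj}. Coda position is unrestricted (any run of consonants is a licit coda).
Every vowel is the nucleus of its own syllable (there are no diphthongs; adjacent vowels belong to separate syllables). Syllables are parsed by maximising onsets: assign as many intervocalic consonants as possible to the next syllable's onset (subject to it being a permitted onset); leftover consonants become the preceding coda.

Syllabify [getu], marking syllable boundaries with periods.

The vowels are e, u — 2 nuclei, so 2 syllables.
/e…u/ gap (V1→V2): /t/ is a single consonant, so it becomes the next onset.

ge.tu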